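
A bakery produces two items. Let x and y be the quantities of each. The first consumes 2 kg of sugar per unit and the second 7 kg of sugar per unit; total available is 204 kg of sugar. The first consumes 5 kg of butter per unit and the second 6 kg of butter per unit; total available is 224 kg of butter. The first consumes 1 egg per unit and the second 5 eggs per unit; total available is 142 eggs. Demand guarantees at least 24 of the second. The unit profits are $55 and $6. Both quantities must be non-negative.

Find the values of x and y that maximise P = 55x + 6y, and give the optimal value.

Corner points and P = 55x + 6y:
  (0, 142/5) → P = 852/5
  (0, 24) → P = 144
  (344/23, 572/23) → P = 22352/23
  (26/3, 80/3) → P = 1910/3
  (16, 24) → P = 1024

The binding constraints are 5x + 6y = 224 and y = 24.
Solving simultaneously gives x = 16, y = 24.

x = 16, y = 24, maximum P = 1024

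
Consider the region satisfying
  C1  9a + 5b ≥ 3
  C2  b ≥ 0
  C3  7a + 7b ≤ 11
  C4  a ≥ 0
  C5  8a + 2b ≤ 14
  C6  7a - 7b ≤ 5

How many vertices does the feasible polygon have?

Pairwise boundary intersections that survive every other constraint:
  (1/3, 0)
  (0, 3/5)
  (5/7, 0)
  (0, 11/7)
  (8/7, 3/7)

5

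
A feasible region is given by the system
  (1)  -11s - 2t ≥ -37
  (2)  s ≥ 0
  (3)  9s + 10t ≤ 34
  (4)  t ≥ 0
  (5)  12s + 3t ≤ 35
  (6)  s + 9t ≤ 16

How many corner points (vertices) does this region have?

Of the 15 pairwise boundary intersections, those satisfying every inequality are:
  (0, 0)
  (0, 16/9)
  (8/3, 1)
  (146/71, 110/71)
  (35/12, 0)

5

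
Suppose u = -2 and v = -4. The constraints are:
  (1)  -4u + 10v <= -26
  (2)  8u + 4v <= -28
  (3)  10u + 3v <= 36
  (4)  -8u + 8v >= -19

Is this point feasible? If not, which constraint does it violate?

(1): -32 ≤ -26 ✓
(2): -32 ≤ -28 ✓
(3): -32 ≤ 36 ✓
(4): -16 ≥ -19 ✓

feasible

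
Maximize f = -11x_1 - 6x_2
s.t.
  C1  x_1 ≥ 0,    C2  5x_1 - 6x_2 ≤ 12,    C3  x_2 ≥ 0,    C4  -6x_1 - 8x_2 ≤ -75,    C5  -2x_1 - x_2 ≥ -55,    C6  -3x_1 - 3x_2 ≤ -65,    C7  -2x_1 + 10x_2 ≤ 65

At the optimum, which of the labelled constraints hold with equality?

C6 and C7

Vertices and f = -11x_1 - 6x_2:
  (142/11, 289/33) → f = -2140/11
  (255/19, 349/38) → f = -3852/19
  (455/36, 325/36) → f = -6955/36

The maximum is at (455/36, 325/36). Substituting into each constraint, equality holds for C6 and C7; the remaining constraints have slack.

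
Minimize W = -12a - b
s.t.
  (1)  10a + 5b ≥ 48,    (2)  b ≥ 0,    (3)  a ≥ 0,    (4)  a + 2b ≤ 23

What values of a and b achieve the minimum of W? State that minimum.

a = 23, b = 0, minimum W = -276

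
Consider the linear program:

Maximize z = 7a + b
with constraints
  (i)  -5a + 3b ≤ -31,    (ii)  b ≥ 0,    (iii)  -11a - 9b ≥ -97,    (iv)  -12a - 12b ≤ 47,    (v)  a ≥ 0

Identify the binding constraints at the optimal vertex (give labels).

(ii) and (iii)

Feasible corners and z = 7a + b:
  (31/5, 0) → z = 217/5
  (95/13, 24/13) → z = 53
  (97/11, 0) → z = 679/11

The maximum is at (97/11, 0). Substituting into each constraint, equality holds for (ii) and (iii); the remaining constraints have slack.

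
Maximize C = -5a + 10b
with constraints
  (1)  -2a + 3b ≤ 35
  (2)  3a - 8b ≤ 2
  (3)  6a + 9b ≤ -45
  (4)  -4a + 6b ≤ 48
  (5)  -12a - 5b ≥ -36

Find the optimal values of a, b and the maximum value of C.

Corner points and C = -5a + 10b:
  (-114/25, -49/25) → C = 16/5
  (-198/7, -76/7) → C = 230/7
  (-39/4, 3/2) → C = 255/4

The optimum lies where 6a + 9b = -45 and -4a + 6b = 48.
Solving simultaneously gives a = -39/4, b = 3/2.

a = -39/4, b = 3/2, maximum C = 255/4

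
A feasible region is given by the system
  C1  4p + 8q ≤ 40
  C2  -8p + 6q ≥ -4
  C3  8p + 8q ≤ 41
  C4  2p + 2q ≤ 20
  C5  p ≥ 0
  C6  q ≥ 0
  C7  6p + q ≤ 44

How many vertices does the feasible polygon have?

Intersecting each pair of boundary lines and keeping only the points that satisfy every inequality leaves:
  (1/4, 39/8)
  (0, 5)
  (139/56, 37/14)
  (1/2, 0)
  (0, 0)

5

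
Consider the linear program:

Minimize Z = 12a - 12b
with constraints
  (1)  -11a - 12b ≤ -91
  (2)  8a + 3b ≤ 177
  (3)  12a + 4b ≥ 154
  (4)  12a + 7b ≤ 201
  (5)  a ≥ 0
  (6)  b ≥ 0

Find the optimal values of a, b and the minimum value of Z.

a = 137/18, b = 47/3, minimum Z = -290/3

Extreme points and Z = 12a - 12b:
  (137/18, 47/3) → Z = -290/3
  (77/6, 0) → Z = 154
  (67/4, 0) → Z = 201

The optimum lies where 12a + 4b = 154 and 12a + 7b = 201.
Solving simultaneously gives a = 137/18, b = 47/3.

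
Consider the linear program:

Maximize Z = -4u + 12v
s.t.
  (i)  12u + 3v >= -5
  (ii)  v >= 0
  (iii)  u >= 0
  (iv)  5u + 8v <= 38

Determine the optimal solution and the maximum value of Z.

u = 0, v = 19/4, maximum Z = 57

The optimum lies where u = 0 and 5u + 8v = 38.
Solving simultaneously gives u = 0, v = 19/4.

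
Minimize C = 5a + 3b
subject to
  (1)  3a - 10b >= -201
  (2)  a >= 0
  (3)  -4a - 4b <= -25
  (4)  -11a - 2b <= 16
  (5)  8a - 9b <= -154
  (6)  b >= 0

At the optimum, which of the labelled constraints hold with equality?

(2) and (5)

Extreme points and C = 5a + 3b:
  (0, 201/10) → C = 603/10
  (269/53, 1146/53) → C = 4783/53
  (0, 154/9) → C = 154/3

The minimum is at (0, 154/9). Substituting into each constraint, equality holds for (2) and (5); the remaining constraints have slack.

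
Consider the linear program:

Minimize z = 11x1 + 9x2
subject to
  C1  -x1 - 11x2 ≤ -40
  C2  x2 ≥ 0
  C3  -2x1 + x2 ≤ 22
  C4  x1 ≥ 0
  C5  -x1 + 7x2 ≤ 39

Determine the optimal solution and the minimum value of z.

Extreme points and z = 11x1 + 9x2:
  (40, 0) → z = 440
  (0, 40/11) → z = 360/11
  (0, 39/7) → z = 351/7
The feasible region is unbounded (it extends along (7, 1), (1, 0)), but z strictly increases along every unbounded feasible direction, so there is no improving ray and the minimum is attained at a vertex.

x1 = 0, x2 = 40/11, minimum z = 360/11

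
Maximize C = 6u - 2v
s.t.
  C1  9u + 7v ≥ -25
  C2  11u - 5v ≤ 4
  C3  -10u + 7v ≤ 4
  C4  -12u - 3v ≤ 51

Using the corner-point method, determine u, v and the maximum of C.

Extreme points and C = 6u - 2v:
  (-97/122, -311/122) → C = 20/61
  (-29/19, -214/133) → C = -790/133
  (16/9, 28/9) → C = 40/9

The optimum lies where 11u - 5v = 4 and -10u + 7v = 4.
Solving simultaneously gives u = 16/9, v = 28/9.

u = 16/9, v = 28/9, maximum C = 40/9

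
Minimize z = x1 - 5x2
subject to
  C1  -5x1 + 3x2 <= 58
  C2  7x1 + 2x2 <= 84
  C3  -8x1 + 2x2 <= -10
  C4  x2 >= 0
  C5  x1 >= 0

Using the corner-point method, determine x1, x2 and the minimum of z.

x1 = 94/15, x2 = 301/15, minimum z = -1411/15

Extreme points and z = x1 - 5x2:
  (94/15, 301/15) → z = -1411/15
  (12, 0) → z = 12
  (5/4, 0) → z = 5/4

The binding constraints are 7x1 + 2x2 = 84 and -8x1 + 2x2 = -10.
Solving simultaneously gives x1 = 94/15, x2 = 301/15.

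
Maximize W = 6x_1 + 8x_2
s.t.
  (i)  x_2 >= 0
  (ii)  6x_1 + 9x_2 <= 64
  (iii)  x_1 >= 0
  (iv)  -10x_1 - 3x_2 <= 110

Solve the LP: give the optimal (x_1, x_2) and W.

x_1 = 32/3, x_2 = 0, maximum W = 64

Extreme points and W = 6x_1 + 8x_2:
  (32/3, 0) → W = 64
  (0, 0) → W = 0
  (0, 64/9) → W = 512/9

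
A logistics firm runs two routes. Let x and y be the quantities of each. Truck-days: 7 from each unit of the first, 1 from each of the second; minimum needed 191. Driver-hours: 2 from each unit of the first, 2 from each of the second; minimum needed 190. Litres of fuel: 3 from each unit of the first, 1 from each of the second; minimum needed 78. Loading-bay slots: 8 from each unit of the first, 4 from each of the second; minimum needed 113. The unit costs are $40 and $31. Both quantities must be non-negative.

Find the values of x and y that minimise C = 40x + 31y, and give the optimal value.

Extreme points and C = 40x + 31y:
  (0, 191) → C = 5921
  (95, 0) → C = 3800
  (16, 79) → C = 3089
The feasible region is unbounded (it extends along (0, 1), (1, 0)), but C strictly increases along every unbounded feasible direction, so there is no improving ray and the minimum is attained at a vertex.

The optimum lies where 7x + y = 191 and 2x + 2y = 190.
Solving simultaneously gives x = 16, y = 79.

x = 16, y = 79, minimum C = 3089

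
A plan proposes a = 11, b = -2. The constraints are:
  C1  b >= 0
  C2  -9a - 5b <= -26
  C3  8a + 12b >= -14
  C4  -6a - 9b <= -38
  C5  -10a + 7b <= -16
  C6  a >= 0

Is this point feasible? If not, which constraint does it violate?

Constraint C1: b = -2, which is not ≥ 0. All other constraints are satisfied.

not feasible — violates C1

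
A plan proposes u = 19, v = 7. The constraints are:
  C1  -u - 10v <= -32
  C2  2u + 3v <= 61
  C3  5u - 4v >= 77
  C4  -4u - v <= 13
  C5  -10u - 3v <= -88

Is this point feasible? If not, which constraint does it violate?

Constraint C3: 5u - 4v = 67, which is not ≥ 77. All other constraints are satisfied.

not feasible — violates C3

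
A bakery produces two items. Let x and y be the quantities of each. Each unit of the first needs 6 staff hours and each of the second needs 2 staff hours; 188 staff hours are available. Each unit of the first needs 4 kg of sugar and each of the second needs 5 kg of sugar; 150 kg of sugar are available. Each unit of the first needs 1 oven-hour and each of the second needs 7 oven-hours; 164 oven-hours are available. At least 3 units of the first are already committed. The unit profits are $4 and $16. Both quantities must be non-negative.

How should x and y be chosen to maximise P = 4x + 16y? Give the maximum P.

x = 10, y = 22, maximum P = 392

Vertices and P = 4x + 16y:
  (94/3, 0) → P = 376/3
  (3, 0) → P = 12
  (320/11, 74/11) → P = 224
  (10, 22) → P = 392
  (3, 23) → P = 380

The optimum lies where 4x + 5y = 150 and x + 7y = 164.
Solving simultaneously gives x = 10, y = 22.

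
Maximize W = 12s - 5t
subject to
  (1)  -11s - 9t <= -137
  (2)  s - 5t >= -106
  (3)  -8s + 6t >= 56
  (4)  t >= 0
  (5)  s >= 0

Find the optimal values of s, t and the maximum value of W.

Extreme points and W = 12s - 5t:
  (53/23, 856/69) → W = -2372/69
  (0, 137/9) → W = -685/9
  (178/17, 396/17) → W = 156/17
  (0, 106/5) → W = -106

The binding constraints are s - 5t = -106 and -8s + 6t = 56.
Solving simultaneously gives s = 178/17, t = 396/17.

s = 178/17, t = 396/17, maximum W = 156/17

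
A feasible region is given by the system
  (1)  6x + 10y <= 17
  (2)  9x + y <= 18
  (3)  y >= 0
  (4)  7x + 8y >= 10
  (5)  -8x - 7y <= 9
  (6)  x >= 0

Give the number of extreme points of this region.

5

Of the 15 pairwise boundary intersections, those satisfying every inequality are:
  (163/84, 15/28)
  (0, 17/10)
  (2, 0)
  (10/7, 0)
  (0, 5/4)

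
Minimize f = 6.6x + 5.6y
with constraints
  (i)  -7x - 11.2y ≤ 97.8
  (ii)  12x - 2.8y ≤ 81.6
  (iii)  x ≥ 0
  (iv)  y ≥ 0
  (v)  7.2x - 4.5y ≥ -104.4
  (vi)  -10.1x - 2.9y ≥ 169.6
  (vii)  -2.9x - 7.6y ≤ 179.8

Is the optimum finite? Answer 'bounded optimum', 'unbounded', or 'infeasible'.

The boundaries 12x - 2.8y = 81.6 and y = 0 meet at (6.8, 0), but that point violates -10.1x - 2.9y ≥ 169.6. Every candidate vertex is excluded by some other constraint, so the feasible region is empty.

infeasible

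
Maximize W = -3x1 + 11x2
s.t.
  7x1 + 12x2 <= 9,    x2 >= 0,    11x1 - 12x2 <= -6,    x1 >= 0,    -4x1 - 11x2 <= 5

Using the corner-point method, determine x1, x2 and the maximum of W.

Corner points and W = -3x1 + 11x2:
  (1/6, 47/72) → W = 481/72
  (0, 3/4) → W = 33/4
  (0, 1/2) → W = 11/2

At the optimal vertex, 7x1 + 12x2 = 9 and x1 = 0.
Solving simultaneously gives x1 = 0, x2 = 3/4.

x1 = 0, x2 = 3/4, maximum W = 33/4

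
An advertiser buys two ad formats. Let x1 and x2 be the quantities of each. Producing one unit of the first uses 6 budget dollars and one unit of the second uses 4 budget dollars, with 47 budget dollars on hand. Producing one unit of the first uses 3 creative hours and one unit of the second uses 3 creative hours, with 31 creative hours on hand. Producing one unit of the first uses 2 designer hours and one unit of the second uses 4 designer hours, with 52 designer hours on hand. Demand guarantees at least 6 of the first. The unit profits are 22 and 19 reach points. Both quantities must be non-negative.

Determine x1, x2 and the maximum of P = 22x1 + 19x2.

x1 = 6, x2 = 11/4, maximum P = 737/4

Extreme points and P = 22x1 + 19x2:
  (47/6, 0) → P = 517/3
  (6, 0) → P = 132
  (6, 11/4) → P = 737/4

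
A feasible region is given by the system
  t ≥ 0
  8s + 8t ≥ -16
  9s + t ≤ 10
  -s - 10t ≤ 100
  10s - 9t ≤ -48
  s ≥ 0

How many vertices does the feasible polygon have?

Of the 15 pairwise boundary intersections, those satisfying every inequality are:
  (6/13, 76/13)
  (0, 10)
  (0, 16/3)

3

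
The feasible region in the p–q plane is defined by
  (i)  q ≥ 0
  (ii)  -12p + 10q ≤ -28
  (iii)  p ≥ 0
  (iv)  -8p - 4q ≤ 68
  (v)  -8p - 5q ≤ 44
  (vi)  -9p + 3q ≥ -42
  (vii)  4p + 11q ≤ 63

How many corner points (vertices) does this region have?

Intersecting each pair of boundary lines and keeping only the points that satisfy every inequality leaves:
  (7/3, 0)
  (14/3, 0)
  (469/86, 161/43)
  (217/37, 133/37)

4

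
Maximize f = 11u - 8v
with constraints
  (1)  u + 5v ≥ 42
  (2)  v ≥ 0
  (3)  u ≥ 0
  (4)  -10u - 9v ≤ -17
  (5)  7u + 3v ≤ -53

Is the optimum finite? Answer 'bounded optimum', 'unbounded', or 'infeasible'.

The boundaries u + 5v = 42 and v = 0 meet at (42, 0), but that point violates 7u + 3v ≤ -53. Every candidate vertex is excluded by some other constraint, so the feasible region is empty.

infeasible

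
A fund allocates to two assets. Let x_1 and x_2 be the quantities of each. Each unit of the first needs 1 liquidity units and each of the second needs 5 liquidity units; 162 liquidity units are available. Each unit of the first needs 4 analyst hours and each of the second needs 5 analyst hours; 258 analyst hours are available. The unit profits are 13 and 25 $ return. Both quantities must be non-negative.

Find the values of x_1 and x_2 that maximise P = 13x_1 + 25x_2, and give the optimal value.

x_1 = 32, x_2 = 26, maximum P = 1066

At the optimal vertex, x_1 + 5x_2 = 162 and 4x_1 + 5x_2 = 258.
Solving simultaneously gives x_1 = 32, x_2 = 26.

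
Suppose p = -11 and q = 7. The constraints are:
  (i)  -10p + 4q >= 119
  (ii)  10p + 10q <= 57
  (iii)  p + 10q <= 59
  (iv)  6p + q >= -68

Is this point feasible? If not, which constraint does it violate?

feasible

(i): 138 ≥ 119 ✓
(ii): -40 ≤ 57 ✓
(iii): 59 ≤ 59 ✓
(iv): -59 ≥ -68 ✓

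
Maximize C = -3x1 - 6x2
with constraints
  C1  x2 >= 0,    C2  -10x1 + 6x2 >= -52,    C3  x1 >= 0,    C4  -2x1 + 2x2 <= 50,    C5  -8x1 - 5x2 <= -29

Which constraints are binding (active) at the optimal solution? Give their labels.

C1 and C5

Corner points and C = -3x1 - 6x2:
  (26/5, 0) → C = -78/5
  (29/8, 0) → C = -87/8
  (101/2, 151/2) → C = -1209/2
  (0, 25) → C = -150
  (0, 29/5) → C = -174/5

The maximum is at (29/8, 0). Substituting into each constraint, equality holds for C1 and C5; the remaining constraints have slack.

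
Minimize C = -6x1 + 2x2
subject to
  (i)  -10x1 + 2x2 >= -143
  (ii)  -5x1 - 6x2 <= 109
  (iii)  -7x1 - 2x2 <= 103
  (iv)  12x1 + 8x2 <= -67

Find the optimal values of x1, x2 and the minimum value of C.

x1 = 64/7, x2 = -361/14, minimum C = -745/7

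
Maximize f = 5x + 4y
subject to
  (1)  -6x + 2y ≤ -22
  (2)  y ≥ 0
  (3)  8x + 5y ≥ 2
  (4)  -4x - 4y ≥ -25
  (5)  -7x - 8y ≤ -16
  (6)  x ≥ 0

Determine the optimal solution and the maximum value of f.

x = 25/4, y = 0, maximum f = 125/4

Corner points and f = 5x + 4y:
  (11/3, 0) → f = 55/3
  (69/16, 31/16) → f = 469/16
  (25/4, 0) → f = 125/4

The binding constraints are y = 0 and -4x - 4y = -25.
Solving simultaneously gives x = 25/4, y = 0.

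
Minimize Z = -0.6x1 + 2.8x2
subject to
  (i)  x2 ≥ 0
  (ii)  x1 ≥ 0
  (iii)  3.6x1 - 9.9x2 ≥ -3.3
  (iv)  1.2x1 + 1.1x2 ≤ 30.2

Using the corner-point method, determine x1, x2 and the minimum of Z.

x1 = 151/6, x2 = 0, minimum Z = -151/10

Feasible corners and Z = -0.6x1 + 2.8x2:
  (0, 0) → Z = 0
  (151/6, 0) → Z = -151/10
  (0, 1/3) → Z = 14/15
  (895/48, 313/44) → Z = 7683/880

The optimum lies where x2 = 0 and 1.2x1 + 1.1x2 = 30.2.
Solving simultaneously gives x1 = 151/6, x2 = 0.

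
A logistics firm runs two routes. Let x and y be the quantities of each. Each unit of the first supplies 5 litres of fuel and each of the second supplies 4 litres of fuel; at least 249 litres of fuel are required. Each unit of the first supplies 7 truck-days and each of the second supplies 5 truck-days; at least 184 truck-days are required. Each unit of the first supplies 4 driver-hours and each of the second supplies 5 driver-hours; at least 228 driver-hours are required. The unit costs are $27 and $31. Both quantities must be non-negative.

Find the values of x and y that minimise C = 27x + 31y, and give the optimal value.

x = 37, y = 16, minimum C = 1495

Extreme points and C = 27x + 31y:
  (0, 249/4) → C = 7719/4
  (57, 0) → C = 1539
  (37, 16) → C = 1495
The feasible region is unbounded (it extends along (0, 1), (1, 0)), but C strictly increases along every unbounded feasible direction, so there is no improving ray and the minimum is attained at a vertex.

The optimum lies where 5x + 4y = 249 and 4x + 5y = 228.
Solving simultaneously gives x = 37, y = 16.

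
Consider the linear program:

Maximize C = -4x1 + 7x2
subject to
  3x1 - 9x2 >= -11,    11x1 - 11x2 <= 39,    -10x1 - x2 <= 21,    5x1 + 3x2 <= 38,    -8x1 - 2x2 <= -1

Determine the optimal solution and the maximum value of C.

x1 = -1/6, x2 = 7/6, maximum C = 53/6

Corner points and C = -4x1 + 7x2:
  (103/18, 169/54) → C = -53/54
  (-1/6, 7/6) → C = 53/6
  (535/88, 223/88) → C = -579/88
  (89/110, -301/110) → C = -2463/110

The binding constraints are 3x1 - 9x2 = -11 and -8x1 - 2x2 = -1.
Solving simultaneously gives x1 = -1/6, x2 = 7/6.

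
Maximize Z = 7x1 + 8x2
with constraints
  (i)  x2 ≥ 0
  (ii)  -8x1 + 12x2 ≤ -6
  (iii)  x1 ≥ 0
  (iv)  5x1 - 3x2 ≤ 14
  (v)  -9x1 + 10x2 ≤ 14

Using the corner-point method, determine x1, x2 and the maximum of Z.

x1 = 25/6, x2 = 41/18, maximum Z = 853/18

Extreme points and Z = 7x1 + 8x2:
  (3/4, 0) → Z = 21/4
  (14/5, 0) → Z = 98/5
  (25/6, 41/18) → Z = 853/18

The optimum lies where -8x1 + 12x2 = -6 and 5x1 - 3x2 = 14.
Solving simultaneously gives x1 = 25/6, x2 = 41/18.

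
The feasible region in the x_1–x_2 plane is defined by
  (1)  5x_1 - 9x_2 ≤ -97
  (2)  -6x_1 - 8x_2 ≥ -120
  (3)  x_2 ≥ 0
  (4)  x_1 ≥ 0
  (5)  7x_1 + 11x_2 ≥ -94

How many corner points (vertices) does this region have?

Intersecting each pair of boundary lines and keeping only the points that satisfy every inequality leaves:
  (152/47, 591/47)
  (0, 97/9)
  (0, 15)

3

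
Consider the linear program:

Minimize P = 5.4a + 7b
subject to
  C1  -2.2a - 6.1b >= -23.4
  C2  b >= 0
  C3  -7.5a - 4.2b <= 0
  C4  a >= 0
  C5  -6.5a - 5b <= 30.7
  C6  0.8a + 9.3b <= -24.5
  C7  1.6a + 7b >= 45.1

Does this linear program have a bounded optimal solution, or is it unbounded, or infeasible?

The boundaries 0.8a + 9.3b = -24.5 and 1.6a + 7b = 45.1 meet at (59093/928, -941/116), but that point violates -2.2a - 6.1b ≥ -23.4. Every candidate vertex is excluded by some other constraint, so the feasible region is empty.

infeasible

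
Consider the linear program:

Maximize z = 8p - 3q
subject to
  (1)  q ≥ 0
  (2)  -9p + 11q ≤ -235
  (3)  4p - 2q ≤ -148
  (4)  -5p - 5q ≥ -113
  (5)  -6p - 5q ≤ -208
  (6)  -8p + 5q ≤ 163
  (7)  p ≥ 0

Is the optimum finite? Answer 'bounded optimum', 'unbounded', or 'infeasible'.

The boundaries -8p + 5q = 163 and p = 0 meet at (0, 163/5), but that point violates -9p + 11q ≤ -235. Every candidate vertex is excluded by some other constraint, so the feasible region is empty.

infeasible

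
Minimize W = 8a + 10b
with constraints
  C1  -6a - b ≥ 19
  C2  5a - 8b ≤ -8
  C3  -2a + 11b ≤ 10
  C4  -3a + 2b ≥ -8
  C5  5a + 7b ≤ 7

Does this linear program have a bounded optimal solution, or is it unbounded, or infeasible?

unbounded

From the feasible point (-160/53, -47/53), moving in the direction (-11, -2) keeps every constraint satisfied while W decreases without bound.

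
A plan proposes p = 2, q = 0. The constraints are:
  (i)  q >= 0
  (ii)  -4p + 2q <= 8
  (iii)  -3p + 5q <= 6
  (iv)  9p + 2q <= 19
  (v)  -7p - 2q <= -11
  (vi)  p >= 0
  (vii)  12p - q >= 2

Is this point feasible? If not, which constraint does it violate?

(i): 0 ≥ 0 ✓
(ii): -8 ≤ 8 ✓
(iii): -6 ≤ 6 ✓
(iv): 18 ≤ 19 ✓
(v): -14 ≤ -11 ✓
(vi): 2 ≥ 0 ✓
(vii): 24 ≥ 2 ✓

feasible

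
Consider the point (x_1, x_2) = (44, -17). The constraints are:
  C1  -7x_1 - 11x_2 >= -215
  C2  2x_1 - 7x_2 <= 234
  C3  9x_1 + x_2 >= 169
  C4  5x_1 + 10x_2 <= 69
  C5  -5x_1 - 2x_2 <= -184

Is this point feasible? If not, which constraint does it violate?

C1: -121 ≥ -215 ✓
C2: 207 ≤ 234 ✓
C3: 379 ≥ 169 ✓
C4: 50 ≤ 69 ✓
C5: -186 ≤ -184 ✓

feasible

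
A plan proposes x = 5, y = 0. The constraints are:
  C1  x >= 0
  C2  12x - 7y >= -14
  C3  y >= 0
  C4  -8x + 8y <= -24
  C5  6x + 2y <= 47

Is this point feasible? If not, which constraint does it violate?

feasible

C1: 5 ≥ 0 ✓
C2: 60 ≥ -14 ✓
C3: 0 ≥ 0 ✓
C4: -40 ≤ -24 ✓
C5: 30 ≤ 47 ✓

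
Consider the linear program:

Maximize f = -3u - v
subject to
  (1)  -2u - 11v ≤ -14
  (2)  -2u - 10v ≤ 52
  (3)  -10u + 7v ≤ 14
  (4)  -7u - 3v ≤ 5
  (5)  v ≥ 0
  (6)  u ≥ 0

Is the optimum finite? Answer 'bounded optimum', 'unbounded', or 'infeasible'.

bounded optimum

Corner points and f = -3u - v:
  (7, 0) → f = -21
  (0, 14/11) → f = -14/11
  (0, 2) → f = -2
The feasible region has finitely many vertices and no improving ray; the maximum is -14/11 at (0, 14/11).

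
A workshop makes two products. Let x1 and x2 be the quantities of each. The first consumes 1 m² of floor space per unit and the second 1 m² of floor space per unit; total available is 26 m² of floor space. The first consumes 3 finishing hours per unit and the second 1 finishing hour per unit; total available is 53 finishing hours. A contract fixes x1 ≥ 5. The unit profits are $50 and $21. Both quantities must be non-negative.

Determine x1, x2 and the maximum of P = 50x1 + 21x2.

x1 = 27/2, x2 = 25/2, maximum P = 1875/2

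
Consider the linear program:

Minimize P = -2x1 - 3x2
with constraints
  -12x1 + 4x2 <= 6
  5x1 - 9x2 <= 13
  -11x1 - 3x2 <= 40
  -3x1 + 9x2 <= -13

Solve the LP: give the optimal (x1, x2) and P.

x1 = 0, x2 = -13/9, minimum P = 13/3

Extreme points and P = -2x1 - 3x2:
  (-53/44, -93/44) → P = 35/4
  (-53/48, -29/16) → P = 367/48
  (0, -13/9) → P = 13/3

The binding constraints are 5x1 - 9x2 = 13 and -3x1 + 9x2 = -13.
Solving simultaneously gives x1 = 0, x2 = -13/9.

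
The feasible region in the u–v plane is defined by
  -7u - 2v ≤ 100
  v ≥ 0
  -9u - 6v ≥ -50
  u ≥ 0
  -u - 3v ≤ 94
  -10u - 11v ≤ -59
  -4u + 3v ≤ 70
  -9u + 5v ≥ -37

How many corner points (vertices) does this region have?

Of the 28 pairwise boundary intersections, those satisfying every inequality are:
  (0, 25/3)
  (472/99, 13/11)
  (0, 59/11)
  (702/149, 161/149)

4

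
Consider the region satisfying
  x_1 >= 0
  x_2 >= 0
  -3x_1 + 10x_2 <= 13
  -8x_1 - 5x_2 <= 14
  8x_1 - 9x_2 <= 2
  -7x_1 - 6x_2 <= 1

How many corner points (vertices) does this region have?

Intersecting each pair of boundary lines and keeping only the points that satisfy every inequality leaves:
  (0, 0)
  (0, 13/10)
  (1/4, 0)
  (137/53, 110/53)

4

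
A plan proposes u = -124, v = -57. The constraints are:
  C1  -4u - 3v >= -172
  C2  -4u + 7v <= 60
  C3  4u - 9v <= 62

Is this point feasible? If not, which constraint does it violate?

Constraint C2: -4u + 7v = 97, which is not ≤ 60. All other constraints are satisfied.

not feasible — violates C2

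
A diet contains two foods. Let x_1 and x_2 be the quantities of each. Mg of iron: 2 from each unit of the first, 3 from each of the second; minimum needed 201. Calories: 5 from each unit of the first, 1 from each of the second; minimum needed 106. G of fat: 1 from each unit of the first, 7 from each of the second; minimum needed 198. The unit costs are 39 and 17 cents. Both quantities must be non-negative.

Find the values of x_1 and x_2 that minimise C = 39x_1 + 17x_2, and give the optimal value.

The feasible region is unbounded (it extends along (0, 1), (1, 0)), but C strictly increases along every unbounded feasible direction, so there is no improving ray and the minimum is attained at a vertex.

x_1 = 9, x_2 = 61, minimum C = 1388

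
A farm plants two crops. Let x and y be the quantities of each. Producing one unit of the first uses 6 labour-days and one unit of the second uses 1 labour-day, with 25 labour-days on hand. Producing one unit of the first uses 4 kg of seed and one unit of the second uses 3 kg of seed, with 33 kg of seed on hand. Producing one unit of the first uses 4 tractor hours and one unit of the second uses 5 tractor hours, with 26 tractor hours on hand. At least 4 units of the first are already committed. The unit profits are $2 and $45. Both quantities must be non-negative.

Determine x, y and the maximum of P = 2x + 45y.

Vertices and P = 2x + 45y:
  (25/6, 0) → P = 25/3
  (4, 0) → P = 8
  (4, 1) → P = 53

The binding constraints are 6x + y = 25 and x = 4.
Solving simultaneously gives x = 4, y = 1.

x = 4, y = 1, maximum P = 53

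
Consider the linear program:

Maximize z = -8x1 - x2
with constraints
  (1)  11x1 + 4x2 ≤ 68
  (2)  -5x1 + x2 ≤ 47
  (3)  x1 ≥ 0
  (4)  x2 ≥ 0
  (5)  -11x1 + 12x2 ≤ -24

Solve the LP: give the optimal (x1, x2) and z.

x1 = 24/11, x2 = 0, maximum z = -192/11

Feasible corners and z = -8x1 - x2:
  (68/11, 0) → z = -544/11
  (57/11, 11/4) → z = -1945/44
  (24/11, 0) → z = -192/11

At the optimal vertex, x2 = 0 and -11x1 + 12x2 = -24.
Solving simultaneously gives x1 = 24/11, x2 = 0.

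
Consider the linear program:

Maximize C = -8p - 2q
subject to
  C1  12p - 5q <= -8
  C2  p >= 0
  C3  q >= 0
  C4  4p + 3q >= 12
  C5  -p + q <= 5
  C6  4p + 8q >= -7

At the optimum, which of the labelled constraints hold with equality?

C2 and C4

Feasible corners and C = -8p - 2q:
  (9/14, 22/7) → C = -80/7
  (17/7, 52/7) → C = -240/7
  (0, 4) → C = -8
  (0, 5) → C = -10

The maximum is at (0, 4). Substituting into each constraint, equality holds for C2 and C4; the remaining constraints have slack.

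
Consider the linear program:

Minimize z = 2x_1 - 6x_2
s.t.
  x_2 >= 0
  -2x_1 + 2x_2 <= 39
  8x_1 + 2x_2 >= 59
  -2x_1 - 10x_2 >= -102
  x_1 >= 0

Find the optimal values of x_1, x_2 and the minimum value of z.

x_1 = 193/38, x_2 = 349/38, minimum z = -854/19

Vertices and z = 2x_1 - 6x_2:
  (59/8, 0) → z = 59/4
  (51, 0) → z = 102
  (193/38, 349/38) → z = -854/19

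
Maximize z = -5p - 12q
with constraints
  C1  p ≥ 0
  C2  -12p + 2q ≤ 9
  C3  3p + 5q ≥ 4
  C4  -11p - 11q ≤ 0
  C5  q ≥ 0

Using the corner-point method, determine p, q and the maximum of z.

p = 4/3, q = 0, maximum z = -20/3

Feasible corners and z = -5p - 12q:
  (0, 9/2) → z = -54
  (0, 4/5) → z = -48/5
  (4/3, 0) → z = -20/3
The feasible region is unbounded (it extends along (1, 6), (1, 0)), but z strictly decreases along every unbounded feasible direction, so there is no improving ray and the maximum is attained at a vertex.

The optimum lies where 3p + 5q = 4 and q = 0.
Solving simultaneously gives p = 4/3, q = 0.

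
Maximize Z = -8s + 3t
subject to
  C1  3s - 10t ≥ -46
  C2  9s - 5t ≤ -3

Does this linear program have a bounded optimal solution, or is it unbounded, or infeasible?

From the feasible point (8/3, 27/5), moving in the direction (-5, -9) keeps every constraint satisfied while Z increases without bound.

unbounded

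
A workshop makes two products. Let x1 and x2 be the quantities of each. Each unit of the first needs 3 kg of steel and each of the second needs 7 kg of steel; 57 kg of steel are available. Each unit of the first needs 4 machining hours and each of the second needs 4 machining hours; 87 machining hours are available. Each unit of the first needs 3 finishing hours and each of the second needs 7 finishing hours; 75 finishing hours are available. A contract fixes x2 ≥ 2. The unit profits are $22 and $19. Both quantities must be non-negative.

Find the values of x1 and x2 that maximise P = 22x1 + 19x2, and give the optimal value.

x1 = 43/3, x2 = 2, maximum P = 1060/3

Corner points and P = 22x1 + 19x2:
  (0, 57/7) → P = 1083/7
  (0, 2) → P = 38
  (43/3, 2) → P = 1060/3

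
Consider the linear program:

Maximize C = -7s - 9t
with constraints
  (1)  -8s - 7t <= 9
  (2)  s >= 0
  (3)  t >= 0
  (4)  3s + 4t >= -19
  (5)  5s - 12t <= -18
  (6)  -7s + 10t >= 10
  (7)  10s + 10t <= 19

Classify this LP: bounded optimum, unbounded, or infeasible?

bounded optimum

Extreme points and C = -7s - 9t:
  (0, 3/2) → C = -27/2
  (0, 19/10) → C = -171/10
  (24/85, 55/34) → C = -2811/170
The feasible region has finitely many vertices and no improving ray; the maximum is -27/2 at (0, 3/2).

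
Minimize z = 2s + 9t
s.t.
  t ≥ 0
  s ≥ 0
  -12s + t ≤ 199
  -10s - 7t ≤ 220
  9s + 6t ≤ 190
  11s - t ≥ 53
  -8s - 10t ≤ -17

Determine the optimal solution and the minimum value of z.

s = 53/11, t = 0, minimum z = 106/11

At the optimal vertex, t = 0 and 11s - t = 53.
Solving simultaneously gives s = 53/11, t = 0.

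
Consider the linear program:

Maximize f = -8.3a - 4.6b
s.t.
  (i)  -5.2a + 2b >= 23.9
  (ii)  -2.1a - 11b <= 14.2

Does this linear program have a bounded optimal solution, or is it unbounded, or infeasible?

From the feasible point (-2913/614, -473/1228), moving in the direction (-11, 2.1) keeps every constraint satisfied while f increases without bound.

unbounded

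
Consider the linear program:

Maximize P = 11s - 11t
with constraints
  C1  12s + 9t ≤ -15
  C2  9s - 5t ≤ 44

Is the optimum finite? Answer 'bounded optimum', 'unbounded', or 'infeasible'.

From the feasible point (107/47, -221/47), moving in the direction (-5, -9) keeps every constraint satisfied while P increases without bound.

unbounded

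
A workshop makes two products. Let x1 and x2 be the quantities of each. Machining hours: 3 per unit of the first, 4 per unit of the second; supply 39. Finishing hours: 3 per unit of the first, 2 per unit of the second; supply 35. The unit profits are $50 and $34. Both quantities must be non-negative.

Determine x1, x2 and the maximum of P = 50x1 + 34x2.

Extreme points and P = 50x1 + 34x2:
  (0, 0) → P = 0
  (0, 39/4) → P = 663/2
  (35/3, 0) → P = 1750/3
  (31/3, 2) → P = 1754/3

The binding constraints are 3x1 + 4x2 = 39 and 3x1 + 2x2 = 35.
Solving simultaneously gives x1 = 31/3, x2 = 2.

x1 = 31/3, x2 = 2, maximum P = 1754/3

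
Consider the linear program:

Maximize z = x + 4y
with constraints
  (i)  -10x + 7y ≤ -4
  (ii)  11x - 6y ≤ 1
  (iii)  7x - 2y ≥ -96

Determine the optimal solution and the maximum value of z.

x = -1, y = -2, maximum z = -9

Extreme points and z = x + 4y:
  (-1, -2) → z = -9
  (-680/29, -988/29) → z = -4632/29
  (-289/10, -1063/20) → z = -483/2

At the optimal vertex, -10x + 7y = -4 and 11x - 6y = 1.
Solving simultaneously gives x = -1, y = -2.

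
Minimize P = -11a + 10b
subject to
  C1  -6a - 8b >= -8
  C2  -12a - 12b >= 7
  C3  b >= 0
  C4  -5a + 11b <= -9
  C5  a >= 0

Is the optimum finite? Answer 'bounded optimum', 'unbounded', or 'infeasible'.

infeasible

The boundaries -12a - 12b = 7 and -5a + 11b = -9 meet at (31/192, -143/192), but that point violates b ≥ 0. Every candidate vertex is excluded by some other constraint, so the feasible region is empty.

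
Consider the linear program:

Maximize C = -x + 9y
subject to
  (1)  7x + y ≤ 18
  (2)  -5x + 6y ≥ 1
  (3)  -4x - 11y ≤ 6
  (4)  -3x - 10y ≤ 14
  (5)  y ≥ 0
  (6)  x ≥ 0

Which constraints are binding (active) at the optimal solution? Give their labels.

(1) and (6)

Corner points and C = -x + 9y:
  (107/47, 97/47) → C = 766/47
  (0, 18) → C = 162
  (0, 1/6) → C = 3/2

The maximum is at (0, 18). Substituting into each constraint, equality holds for (1) and (6); the remaining constraints have slack.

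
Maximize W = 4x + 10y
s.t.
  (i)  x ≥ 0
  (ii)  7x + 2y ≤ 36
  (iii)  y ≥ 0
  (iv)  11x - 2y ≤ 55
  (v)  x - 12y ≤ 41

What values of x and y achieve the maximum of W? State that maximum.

x = 0, y = 18, maximum W = 180

Feasible corners and W = 4x + 10y:
  (0, 18) → W = 180
  (0, 0) → W = 0
  (91/18, 11/36) → W = 419/18
  (5, 0) → W = 20

The binding constraints are x = 0 and 7x + 2y = 36.
Solving simultaneously gives x = 0, y = 18.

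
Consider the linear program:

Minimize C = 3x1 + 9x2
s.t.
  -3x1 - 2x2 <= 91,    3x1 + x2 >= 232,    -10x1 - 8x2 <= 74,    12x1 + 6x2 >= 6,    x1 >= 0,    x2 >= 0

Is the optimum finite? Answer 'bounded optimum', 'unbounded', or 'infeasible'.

Feasible corners and C = 3x1 + 9x2:
  (0, 232) → C = 2088
  (232/3, 0) → C = 232
The feasible region has finitely many vertices and no improving ray; the minimum is 232 at (232/3, 0).

bounded optimum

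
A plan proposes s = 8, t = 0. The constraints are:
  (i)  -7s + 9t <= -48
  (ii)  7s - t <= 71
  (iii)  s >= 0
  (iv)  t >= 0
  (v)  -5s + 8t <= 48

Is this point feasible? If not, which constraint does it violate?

feasible

(i): -56 ≤ -48 ✓
(ii): 56 ≤ 71 ✓
(iii): 8 ≥ 0 ✓
(iv): 0 ≥ 0 ✓
(v): -40 ≤ 48 ✓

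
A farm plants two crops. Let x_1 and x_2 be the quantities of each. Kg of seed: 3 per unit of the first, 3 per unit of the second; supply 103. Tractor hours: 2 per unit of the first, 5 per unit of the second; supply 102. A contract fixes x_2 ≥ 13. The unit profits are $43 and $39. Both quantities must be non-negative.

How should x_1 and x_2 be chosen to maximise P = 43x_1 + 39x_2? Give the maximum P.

Extreme points and P = 43x_1 + 39x_2:
  (0, 102/5) → P = 3978/5
  (0, 13) → P = 507
  (37/2, 13) → P = 2605/2

x_1 = 37/2, x_2 = 13, maximum P = 2605/2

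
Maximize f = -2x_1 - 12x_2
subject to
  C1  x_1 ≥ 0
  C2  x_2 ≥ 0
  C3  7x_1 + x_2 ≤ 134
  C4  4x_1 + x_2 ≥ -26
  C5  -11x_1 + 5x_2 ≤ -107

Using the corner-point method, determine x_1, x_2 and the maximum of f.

x_1 = 107/11, x_2 = 0, maximum f = -214/11

At the optimal vertex, x_2 = 0 and -11x_1 + 5x_2 = -107.
Solving simultaneously gives x_1 = 107/11, x_2 = 0.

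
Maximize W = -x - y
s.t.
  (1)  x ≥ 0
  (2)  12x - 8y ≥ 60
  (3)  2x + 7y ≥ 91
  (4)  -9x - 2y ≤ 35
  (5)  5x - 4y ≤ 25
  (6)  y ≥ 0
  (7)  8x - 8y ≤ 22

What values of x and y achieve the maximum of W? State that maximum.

x = 287/25, y = 243/25, maximum W = -106/5

The feasible region is unbounded (it extends along (4, 5), (2, 3)), but W strictly decreases along every unbounded feasible direction, so there is no improving ray and the maximum is attained at a vertex.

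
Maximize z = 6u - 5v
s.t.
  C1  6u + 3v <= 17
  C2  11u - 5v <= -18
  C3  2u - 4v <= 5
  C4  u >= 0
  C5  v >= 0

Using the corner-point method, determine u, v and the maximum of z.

u = 0, v = 18/5, maximum z = -18

Vertices and z = 6u - 5v:
  (31/63, 295/63) → z = -1289/63
  (0, 17/3) → z = -85/3
  (0, 18/5) → z = -18

The optimum lies where 11u - 5v = -18 and u = 0.
Solving simultaneously gives u = 0, v = 18/5.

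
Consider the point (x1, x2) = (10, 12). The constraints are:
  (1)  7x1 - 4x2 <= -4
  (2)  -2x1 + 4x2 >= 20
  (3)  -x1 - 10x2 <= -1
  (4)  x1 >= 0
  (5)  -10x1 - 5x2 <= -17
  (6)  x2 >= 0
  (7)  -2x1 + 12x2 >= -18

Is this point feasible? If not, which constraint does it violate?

Constraint (1): 7x1 - 4x2 = 22, which is not ≤ -4. All other constraints are satisfied.

not feasible — violates (1)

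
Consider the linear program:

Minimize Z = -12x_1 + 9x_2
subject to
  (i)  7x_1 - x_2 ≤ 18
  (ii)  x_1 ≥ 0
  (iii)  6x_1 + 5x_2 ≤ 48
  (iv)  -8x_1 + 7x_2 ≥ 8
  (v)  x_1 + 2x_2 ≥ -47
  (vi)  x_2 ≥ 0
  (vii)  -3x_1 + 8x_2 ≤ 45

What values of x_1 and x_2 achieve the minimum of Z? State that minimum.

x_1 = 134/41, x_2 = 200/41, minimum Z = 192/41

Extreme points and Z = -12x_1 + 9x_2:
  (138/41, 228/41) → Z = 396/41
  (134/41, 200/41) → Z = 192/41
  (0, 8/7) → Z = 72/7
  (0, 45/8) → Z = 405/8
  (53/21, 46/7) → Z = 202/7

The optimum lies where 7x_1 - x_2 = 18 and -8x_1 + 7x_2 = 8.
Solving simultaneously gives x_1 = 134/41, x_2 = 200/41.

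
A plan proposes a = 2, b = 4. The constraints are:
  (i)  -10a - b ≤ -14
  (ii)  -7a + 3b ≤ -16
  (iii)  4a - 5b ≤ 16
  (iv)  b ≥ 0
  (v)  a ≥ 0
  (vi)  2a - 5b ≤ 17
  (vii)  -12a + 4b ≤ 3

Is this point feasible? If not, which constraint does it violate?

Constraint (ii): -7a + 3b = -2, which is not ≤ -16. All other constraints are satisfied.

not feasible — violates (ii)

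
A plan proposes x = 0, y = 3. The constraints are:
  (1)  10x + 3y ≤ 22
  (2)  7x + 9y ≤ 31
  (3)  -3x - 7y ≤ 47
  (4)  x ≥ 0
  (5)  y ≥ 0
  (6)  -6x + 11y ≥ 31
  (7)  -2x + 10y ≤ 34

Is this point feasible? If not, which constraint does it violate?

feasible

(1): 9 ≤ 22 ✓
(2): 27 ≤ 31 ✓
(3): -21 ≤ 47 ✓
(4): 0 ≥ 0 ✓
(5): 3 ≥ 0 ✓
(6): 33 ≥ 31 ✓
(7): 30 ≤ 34 ✓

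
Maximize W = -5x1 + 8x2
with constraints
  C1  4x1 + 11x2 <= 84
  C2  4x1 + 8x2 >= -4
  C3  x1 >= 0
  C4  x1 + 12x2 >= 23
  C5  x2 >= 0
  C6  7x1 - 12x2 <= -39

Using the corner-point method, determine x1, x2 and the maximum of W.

Feasible corners and W = -5x1 + 8x2:
  (0, 84/11) → W = 672/11
  (579/125, 744/125) → W = 3057/125
  (0, 13/4) → W = 26

The binding constraints are 4x1 + 11x2 = 84 and x1 = 0.
Solving simultaneously gives x1 = 0, x2 = 84/11.

x1 = 0, x2 = 84/11, maximum W = 672/11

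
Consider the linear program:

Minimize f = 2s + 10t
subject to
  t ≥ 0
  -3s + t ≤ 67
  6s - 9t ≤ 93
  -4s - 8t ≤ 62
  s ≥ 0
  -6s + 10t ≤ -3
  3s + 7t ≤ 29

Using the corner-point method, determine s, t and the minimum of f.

Extreme points and f = 2s + 10t:
  (1/2, 0) → f = 1
  (29/3, 0) → f = 58/3
  (311/72, 55/24) → f = 284/9

s = 1/2, t = 0, minimum f = 1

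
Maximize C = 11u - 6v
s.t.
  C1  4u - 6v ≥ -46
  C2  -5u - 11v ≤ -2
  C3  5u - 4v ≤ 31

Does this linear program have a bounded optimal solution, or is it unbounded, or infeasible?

Feasible corners and C = 11u - 6v:
  (-247/37, 119/37) → C = -3431/37
  (185/7, 177/7) → C = 139
  (349/75, -29/15) → C = 4709/75
The feasible region has finitely many vertices and no improving ray; the maximum is 139 at (185/7, 177/7).

bounded optimum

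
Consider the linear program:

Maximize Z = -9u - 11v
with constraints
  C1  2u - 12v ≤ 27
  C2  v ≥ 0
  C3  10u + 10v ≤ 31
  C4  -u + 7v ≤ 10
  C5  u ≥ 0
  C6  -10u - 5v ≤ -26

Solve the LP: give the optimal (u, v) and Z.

u = 13/5, v = 0, maximum Z = -117/5

The optimum lies where v = 0 and -10u - 5v = -26.
Solving simultaneously gives u = 13/5, v = 0.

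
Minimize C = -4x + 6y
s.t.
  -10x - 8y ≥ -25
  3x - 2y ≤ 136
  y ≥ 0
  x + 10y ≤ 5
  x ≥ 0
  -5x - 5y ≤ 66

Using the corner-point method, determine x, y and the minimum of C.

x = 5/2, y = 0, minimum C = -10

The optimum lies where -10x - 8y = -25 and y = 0.
Solving simultaneously gives x = 5/2, y = 0.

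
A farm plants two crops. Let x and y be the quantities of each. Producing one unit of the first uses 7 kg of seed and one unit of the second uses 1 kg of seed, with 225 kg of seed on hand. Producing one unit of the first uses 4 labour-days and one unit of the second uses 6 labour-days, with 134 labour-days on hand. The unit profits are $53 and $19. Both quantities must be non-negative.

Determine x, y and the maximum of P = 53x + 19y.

The binding constraints are 7x + y = 225 and 4x + 6y = 134.
Solving simultaneously gives x = 32, y = 1.

x = 32, y = 1, maximum P = 1715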